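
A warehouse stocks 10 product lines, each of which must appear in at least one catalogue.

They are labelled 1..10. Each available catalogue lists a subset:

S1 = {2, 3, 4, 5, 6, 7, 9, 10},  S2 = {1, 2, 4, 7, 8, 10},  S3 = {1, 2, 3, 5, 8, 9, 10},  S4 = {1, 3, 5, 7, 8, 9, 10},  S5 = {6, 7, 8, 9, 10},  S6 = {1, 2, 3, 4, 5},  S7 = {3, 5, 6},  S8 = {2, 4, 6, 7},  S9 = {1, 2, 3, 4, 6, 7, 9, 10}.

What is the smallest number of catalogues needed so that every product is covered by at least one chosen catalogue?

Take {S1, S2}. Their union is {1, 2, 3, 4, 5, 6, 7, 8, 9, 10}, which is all 10 products.
No single catalogue has all 10 products (the largest, S1, has 8), so 2 is optimal.

2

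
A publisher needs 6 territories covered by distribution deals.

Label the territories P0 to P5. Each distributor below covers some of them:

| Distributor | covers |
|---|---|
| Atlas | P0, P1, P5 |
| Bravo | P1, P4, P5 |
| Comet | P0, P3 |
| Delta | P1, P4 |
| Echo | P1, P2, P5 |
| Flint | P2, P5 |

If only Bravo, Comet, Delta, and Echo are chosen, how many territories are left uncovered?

Union of Bravo, Comet, Delta, Echo = {P0, P1, P2, P3, P4, P5} — that's every territory, so 0 are uncovered.

0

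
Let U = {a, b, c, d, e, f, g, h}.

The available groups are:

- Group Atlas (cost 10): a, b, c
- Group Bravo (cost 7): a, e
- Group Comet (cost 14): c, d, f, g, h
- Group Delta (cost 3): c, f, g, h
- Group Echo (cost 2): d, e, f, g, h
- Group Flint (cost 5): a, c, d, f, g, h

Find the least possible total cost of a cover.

12

Atlas, Echo together cover every item (Atlas ∪ Echo = {a, b, c, d, e, f, g, h}); total cost 10 + 2 = 12.
The greedy pick Echo, Flint, Atlas costs 17; no covering selection beats 12.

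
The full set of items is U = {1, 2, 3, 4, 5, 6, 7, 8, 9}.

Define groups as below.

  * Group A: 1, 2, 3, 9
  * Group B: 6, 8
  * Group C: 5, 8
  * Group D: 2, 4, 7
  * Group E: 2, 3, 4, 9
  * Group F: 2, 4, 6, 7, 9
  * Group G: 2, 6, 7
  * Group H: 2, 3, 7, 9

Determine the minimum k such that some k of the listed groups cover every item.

3

Take {A, C, F}. Their union is {1, 2, 3, 4, 5, 6, 7, 8, 9}, which is all 9 items.
Only A contains 1, so A is forced; the remaining 5 items need at least 2 more groups (each remaining group adds at most 3) — so at least 3 groups are needed, and 3 is optimal.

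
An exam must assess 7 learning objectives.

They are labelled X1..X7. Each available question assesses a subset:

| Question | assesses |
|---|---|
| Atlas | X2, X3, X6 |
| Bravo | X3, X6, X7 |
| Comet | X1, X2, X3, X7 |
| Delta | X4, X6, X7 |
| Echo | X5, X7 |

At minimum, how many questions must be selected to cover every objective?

Take {Comet, Delta, Echo}. Their union is {X1, X2, X3, X4, X5, X6, X7}, which is all 7 objectives.
Only Comet contains X1, so Comet is forced; the remaining 3 objectives need at least 2 more questions (each remaining question adds at most 2) — so at least 3 questions are needed, and 3 is optimal.

3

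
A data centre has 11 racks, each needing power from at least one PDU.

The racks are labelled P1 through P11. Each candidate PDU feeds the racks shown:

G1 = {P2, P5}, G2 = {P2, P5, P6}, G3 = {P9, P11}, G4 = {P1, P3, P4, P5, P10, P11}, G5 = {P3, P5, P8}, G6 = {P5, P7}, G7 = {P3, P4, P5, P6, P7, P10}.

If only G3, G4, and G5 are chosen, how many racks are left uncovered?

Union of G3, G4, G5 = {P1, P3, P4, P5, P8, P9, P10, P11}.
Not covered: P2, P6, P7 — 3 racks.

3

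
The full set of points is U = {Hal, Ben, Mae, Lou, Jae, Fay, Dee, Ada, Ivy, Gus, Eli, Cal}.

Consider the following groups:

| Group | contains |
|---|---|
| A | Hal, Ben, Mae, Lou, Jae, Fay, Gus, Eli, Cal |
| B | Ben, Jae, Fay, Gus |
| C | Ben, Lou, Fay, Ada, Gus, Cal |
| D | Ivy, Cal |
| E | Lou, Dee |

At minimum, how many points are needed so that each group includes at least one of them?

3

H = {Fay, Dee, Cal} meets every group (each contains at least one member of H), and |H| = 3.
The groups B, D, E are pairwise disjoint, so any hitting set needs a separate point for each — at least 3. Hence 3 is optimal.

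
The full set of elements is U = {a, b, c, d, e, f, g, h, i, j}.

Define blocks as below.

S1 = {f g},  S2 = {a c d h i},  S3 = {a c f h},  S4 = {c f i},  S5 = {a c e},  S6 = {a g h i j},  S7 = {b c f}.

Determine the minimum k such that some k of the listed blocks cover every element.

S2 and S5 and S6 and S7 together: S2 ∪ S5 ∪ S6 ∪ S7 = {a, b, c, d, e, f, g, h, i, j} — every element is covered.
Only S2 contains d, so S2 is forced; the remaining 5 elements need at least 3 more blocks (each remaining block adds at most 2) — so at least 4 blocks are needed, and 4 is optimal.

4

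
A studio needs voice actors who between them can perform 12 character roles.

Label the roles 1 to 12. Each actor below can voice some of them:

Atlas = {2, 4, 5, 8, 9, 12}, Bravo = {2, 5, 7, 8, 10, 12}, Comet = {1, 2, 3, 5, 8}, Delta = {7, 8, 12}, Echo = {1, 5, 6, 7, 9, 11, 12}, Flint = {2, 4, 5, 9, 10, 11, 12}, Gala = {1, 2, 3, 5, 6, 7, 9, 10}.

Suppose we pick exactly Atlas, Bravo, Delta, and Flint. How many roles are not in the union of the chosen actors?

Union of Atlas, Bravo, Delta, Flint = {2, 4, 5, 7, 8, 9, 10, 11, 12}.
Not covered: 1, 3, 6 — 3 roles.

3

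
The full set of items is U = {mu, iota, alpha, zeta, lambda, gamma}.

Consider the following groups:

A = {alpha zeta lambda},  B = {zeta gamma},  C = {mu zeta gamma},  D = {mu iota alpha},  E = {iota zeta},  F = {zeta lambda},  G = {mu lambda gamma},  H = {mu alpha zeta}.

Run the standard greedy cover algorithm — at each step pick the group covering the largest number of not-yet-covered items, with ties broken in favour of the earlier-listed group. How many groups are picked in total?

Greedy: pick A (covers 3 new) → pick C (covers 2 new) → pick D (covers 1 new). Total picks: 3.

3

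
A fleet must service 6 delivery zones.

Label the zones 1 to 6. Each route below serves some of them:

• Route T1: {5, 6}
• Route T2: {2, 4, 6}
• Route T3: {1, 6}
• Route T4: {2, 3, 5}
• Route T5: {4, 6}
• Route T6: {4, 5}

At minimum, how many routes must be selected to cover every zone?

Take {T3, T4, T5}. Their union is {1, 2, 3, 4, 5, 6}, which is all 6 zones.
Only T3 contains 1, so T3 is forced; the remaining 4 zones need at least 2 more routes (each remaining route adds at most 3) — so at least 3 routes are needed, and 3 is optimal.

3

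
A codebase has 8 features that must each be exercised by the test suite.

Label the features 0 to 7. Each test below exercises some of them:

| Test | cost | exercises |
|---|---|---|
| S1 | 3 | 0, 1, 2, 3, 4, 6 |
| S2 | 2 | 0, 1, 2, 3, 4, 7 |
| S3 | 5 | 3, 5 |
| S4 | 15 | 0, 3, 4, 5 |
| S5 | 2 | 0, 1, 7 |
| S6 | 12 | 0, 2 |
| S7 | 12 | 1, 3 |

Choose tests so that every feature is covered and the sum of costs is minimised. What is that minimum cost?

S1, S2, S3 together cover every feature (S1 ∪ S2 ∪ S3 = {0, 1, 2, 3, 4, 5, 6, 7}); total cost 3 + 2 + 5 = 10.
No covering selection has total cost below 10.

10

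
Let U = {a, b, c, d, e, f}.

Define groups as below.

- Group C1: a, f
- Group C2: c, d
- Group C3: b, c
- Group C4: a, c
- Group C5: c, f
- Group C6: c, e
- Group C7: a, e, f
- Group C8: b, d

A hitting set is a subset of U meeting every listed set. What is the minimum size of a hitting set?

Take H = {b, c, f}. Each listed group contains at least one of these, so H is a hitting set of size 3.
The groups C1, C6, C8 are pairwise disjoint, so any hitting set needs a separate item for each — at least 3. Hence 3 is optimal.

3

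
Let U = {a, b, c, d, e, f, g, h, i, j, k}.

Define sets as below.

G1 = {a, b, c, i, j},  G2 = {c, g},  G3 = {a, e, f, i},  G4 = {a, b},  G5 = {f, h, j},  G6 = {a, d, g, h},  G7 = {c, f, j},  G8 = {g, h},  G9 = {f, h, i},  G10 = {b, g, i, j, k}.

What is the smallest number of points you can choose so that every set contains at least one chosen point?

The 3 points {b, f, g} hit every set.
The sets G4, G7, G8 are pairwise disjoint, so any hitting set needs a separate point for each — at least 3. Hence 3 is optimal.

3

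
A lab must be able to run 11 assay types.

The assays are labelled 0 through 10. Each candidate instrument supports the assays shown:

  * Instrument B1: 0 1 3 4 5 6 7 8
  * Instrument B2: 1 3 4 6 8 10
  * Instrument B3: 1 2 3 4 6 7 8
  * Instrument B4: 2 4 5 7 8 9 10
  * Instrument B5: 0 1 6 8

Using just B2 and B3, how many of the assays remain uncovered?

Union of B2, B3 = {1, 2, 3, 4, 6, 7, 8, 10}.
Not covered: 0, 5, 9 — 3 assays.

3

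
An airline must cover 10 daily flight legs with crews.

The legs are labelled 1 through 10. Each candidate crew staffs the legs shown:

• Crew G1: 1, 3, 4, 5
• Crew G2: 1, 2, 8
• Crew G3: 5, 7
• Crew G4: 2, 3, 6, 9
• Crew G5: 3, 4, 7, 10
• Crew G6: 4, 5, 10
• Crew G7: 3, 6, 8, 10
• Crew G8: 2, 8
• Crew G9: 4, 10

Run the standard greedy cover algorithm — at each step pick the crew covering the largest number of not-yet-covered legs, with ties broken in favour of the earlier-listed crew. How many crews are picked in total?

4

Greedy: pick G1 (covers 4 new) → pick G4 (covers 3 new) → pick G5 (covers 2 new) → pick G2 (covers 1 new). Total picks: 4.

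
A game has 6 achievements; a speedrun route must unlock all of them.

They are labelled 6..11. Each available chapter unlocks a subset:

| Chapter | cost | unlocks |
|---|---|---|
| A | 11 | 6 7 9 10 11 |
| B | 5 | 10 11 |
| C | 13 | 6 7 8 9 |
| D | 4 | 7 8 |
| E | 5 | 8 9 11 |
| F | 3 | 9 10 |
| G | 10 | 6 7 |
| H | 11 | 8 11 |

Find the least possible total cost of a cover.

A, D together cover every achievement (A ∪ D = {6, 7, 8, 9, 10, 11}); total cost 11 + 4 = 15.
The greedy pick F, D, B, G costs 22; no covering selection beats 15.

15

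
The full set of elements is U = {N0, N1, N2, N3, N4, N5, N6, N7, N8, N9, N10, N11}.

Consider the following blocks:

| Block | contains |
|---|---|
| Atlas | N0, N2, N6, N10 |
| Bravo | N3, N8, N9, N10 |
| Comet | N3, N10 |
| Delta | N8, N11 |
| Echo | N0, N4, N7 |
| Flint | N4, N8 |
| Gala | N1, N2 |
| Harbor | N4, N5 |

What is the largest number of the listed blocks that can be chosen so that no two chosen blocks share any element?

4

Comet, Delta, Gala, Harbor are pairwise disjoint (Comet={N3,N10}; Delta={N8,N11}; Gala={N1,N2}; Harbor={N4,N5}).
Every remaining block overlaps one of these, and no 5 of the listed blocks are pairwise disjoint, so 4 is the maximum.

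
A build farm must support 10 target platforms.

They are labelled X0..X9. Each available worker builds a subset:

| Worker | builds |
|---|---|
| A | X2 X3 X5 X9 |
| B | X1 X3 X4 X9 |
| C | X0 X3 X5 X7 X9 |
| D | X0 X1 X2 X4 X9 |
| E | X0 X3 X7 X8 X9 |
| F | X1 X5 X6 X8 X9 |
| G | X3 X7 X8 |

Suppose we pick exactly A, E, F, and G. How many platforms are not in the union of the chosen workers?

1

Union of A, E, F, G = {X0, X1, X2, X3, X5, X6, X7, X8, X9}.
Not covered: X4 — 1 platform.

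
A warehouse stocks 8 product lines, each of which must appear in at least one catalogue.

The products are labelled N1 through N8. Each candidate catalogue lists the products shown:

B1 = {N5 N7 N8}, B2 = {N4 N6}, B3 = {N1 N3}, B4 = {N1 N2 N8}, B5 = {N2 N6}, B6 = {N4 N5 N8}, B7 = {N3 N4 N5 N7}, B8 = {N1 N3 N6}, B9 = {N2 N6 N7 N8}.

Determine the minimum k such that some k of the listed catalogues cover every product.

3

Take {B4, B7, B8}. Their union is {N1, N2, N3, N4, N5, N6, N7, N8}, which is all 8 products.
No 2 of the 9 catalogues cover everything (all 36 combinations miss at least one product), so 3 is optimal.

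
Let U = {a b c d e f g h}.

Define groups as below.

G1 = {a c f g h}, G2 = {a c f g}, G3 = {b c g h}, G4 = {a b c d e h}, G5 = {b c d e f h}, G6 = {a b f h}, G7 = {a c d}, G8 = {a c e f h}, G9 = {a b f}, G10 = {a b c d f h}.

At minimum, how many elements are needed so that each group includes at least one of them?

2

The 2 elements {a, c} hit every group.
No single element lies in every group, so at least 2 are needed and 2 is optimal.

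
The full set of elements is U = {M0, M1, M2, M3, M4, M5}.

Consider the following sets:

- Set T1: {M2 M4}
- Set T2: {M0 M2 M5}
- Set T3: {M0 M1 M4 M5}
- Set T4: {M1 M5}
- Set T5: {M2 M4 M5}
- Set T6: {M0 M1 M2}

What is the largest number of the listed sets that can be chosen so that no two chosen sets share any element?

T1, T4 are pairwise disjoint (T1={M2,M4}; T4={M1,M5}).
Every remaining set overlaps one of these, and no 3 of the listed sets are pairwise disjoint, so 2 is the maximum.

2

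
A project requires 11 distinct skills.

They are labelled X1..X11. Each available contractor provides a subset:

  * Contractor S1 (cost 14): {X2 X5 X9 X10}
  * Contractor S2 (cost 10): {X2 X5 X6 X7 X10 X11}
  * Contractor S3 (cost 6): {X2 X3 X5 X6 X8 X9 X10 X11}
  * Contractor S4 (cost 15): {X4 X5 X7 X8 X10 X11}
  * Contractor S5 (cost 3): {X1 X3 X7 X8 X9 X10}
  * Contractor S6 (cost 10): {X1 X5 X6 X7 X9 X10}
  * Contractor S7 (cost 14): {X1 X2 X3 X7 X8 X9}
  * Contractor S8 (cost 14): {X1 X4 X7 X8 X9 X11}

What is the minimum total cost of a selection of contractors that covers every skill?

S3, S8 together cover every skill (S3 ∪ S8 = {X1, X2, X3, X4, X5, X6, X7, X8, X9, X10, X11}); total cost 6 + 14 = 20.
The greedy pick S5, S3, S8 costs 23; no covering selection beats 20.

20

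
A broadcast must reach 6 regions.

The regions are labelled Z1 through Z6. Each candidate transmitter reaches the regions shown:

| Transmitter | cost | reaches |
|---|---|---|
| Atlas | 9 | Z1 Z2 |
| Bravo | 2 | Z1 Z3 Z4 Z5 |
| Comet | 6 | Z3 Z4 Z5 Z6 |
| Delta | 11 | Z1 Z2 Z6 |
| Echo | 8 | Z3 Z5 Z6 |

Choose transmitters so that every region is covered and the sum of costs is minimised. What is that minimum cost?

Bravo, Delta together cover every region (Bravo ∪ Delta = {Z1, Z2, Z3, Z4, Z5, Z6}); total cost 2 + 11 = 13.
No covering selection has total cost below 13.

13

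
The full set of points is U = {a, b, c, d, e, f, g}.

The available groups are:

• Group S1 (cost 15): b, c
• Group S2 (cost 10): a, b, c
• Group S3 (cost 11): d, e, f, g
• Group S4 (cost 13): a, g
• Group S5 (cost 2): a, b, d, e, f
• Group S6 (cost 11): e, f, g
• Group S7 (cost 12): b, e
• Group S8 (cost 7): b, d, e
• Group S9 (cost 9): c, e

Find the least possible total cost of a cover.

21

S2, S3 together cover every point (S2 ∪ S3 = {a, b, c, d, e, f, g}); total cost 10 + 11 = 21.
The greedy pick S5, S9, S3 costs 22; no covering selection beats 21.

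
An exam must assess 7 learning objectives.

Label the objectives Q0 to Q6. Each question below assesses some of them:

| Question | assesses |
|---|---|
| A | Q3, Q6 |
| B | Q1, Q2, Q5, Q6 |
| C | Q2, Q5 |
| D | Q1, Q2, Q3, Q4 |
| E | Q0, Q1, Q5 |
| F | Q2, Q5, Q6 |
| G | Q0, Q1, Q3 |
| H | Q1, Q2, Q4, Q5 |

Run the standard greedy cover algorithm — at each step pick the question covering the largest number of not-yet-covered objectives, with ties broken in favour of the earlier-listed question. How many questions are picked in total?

3

Greedy: pick B (covers 4 new) → pick D (covers 2 new) → pick E (covers 1 new). Total picks: 3.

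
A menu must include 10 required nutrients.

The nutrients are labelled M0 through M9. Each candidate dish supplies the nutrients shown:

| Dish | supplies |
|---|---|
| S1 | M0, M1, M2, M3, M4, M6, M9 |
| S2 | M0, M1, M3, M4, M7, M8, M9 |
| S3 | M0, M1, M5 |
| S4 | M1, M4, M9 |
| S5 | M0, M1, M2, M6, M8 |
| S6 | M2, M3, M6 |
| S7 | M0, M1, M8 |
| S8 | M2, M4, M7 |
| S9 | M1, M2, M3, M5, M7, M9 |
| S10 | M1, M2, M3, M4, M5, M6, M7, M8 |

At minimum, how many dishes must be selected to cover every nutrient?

Take {S1, S10}. Their union is {M0, M1, M2, M3, M4, M5, M6, M7, M8, M9}, which is all 10 nutrients.
No single dish has all 10 nutrients (the largest, S10, has 8), so 2 is optimal.

2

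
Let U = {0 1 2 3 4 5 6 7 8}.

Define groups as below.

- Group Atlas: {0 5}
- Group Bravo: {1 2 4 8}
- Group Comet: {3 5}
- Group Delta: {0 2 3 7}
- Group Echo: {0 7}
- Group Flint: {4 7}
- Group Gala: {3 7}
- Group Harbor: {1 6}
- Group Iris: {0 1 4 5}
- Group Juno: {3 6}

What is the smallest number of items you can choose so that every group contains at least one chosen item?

H = {0, 1, 3, 4} meets every group (each contains at least one member of H), and |H| = 4.
No choice of 3 items meets every group, so 4 is the minimum.

4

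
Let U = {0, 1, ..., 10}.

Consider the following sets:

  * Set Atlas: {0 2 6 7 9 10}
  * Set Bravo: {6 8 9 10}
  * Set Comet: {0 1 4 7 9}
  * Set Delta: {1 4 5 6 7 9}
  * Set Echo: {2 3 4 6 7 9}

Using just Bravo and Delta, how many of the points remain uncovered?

3

Union of Bravo, Delta = {1, 4, 5, 6, 7, 8, 9, 10}.
Not covered: 0, 2, 3 — 3 points.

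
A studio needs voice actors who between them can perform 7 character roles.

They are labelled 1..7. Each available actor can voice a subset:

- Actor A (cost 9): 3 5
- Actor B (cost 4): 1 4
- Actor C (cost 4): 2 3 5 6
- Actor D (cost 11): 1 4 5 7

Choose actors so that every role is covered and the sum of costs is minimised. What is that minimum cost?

C, D together cover every role (C ∪ D = {1, 2, 3, 4, 5, 6, 7}); total cost 4 + 11 = 15.
The greedy pick C, B, D costs 19; no covering selection beats 15.

15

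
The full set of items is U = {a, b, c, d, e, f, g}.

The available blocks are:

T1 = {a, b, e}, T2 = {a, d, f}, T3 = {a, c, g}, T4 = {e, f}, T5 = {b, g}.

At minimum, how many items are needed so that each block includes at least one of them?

3

The 3 items {a, e, g} hit every block.
No choice of 2 items meets every block, so 3 is the minimum.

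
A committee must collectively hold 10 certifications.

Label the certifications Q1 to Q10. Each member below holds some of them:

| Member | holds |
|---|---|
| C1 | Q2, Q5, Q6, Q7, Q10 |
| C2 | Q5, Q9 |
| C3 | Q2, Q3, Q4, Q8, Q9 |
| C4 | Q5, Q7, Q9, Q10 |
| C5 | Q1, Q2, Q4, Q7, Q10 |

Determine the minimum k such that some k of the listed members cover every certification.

3

Take {C1, C3, C5}. Their union is {Q1, Q2, Q3, Q4, Q5, Q6, Q7, Q8, Q9, Q10}, which is all 10 certifications.
Only C5 contains Q1, so C5 is forced; the remaining 5 certifications need at least 2 more members (each remaining member adds at most 3) — so at least 3 members are needed, and 3 is optimal.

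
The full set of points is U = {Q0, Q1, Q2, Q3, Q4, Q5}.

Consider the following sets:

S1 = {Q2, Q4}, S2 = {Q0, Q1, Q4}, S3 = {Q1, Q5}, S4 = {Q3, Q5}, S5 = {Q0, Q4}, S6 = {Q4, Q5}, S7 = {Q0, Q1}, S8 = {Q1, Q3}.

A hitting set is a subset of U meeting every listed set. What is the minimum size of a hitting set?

H = {Q1, Q4, Q5} meets every set (each contains at least one member of H), and |H| = 3.
The sets S1, S4, S7 are pairwise disjoint, so any hitting set needs a separate point for each — at least 3. Hence 3 is optimal.

3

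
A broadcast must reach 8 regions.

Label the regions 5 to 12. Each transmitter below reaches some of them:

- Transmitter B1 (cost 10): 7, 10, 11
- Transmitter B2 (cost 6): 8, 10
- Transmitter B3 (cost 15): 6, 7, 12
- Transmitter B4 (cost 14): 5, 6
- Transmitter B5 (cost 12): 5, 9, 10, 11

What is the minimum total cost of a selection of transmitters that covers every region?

B2, B3, B5 together cover every region (B2 ∪ B3 ∪ B5 = {5, 6, 7, 8, 9, 10, 11, 12}); total cost 6 + 15 + 12 = 33.
No covering selection has total cost below 33.

33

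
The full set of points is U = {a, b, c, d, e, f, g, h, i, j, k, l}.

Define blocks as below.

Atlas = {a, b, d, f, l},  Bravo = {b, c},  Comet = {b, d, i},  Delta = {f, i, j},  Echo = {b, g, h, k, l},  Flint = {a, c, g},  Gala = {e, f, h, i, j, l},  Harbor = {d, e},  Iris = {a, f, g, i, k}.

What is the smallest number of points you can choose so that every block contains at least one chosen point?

4

The 4 points {a, b, d, f} hit every block.
No choice of 3 points meets every block, so 4 is the minimum.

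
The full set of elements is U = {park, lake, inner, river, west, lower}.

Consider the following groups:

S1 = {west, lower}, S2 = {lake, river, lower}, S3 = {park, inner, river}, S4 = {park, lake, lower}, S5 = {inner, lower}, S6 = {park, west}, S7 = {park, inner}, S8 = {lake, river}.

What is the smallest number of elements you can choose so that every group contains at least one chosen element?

Take H = {lake, inner, west}. Each listed group contains at least one of these, so H is a hitting set of size 3.
The groups S1, S7, S8 are pairwise disjoint, so any hitting set needs a separate element for each — at least 3. Hence 3 is optimal.

3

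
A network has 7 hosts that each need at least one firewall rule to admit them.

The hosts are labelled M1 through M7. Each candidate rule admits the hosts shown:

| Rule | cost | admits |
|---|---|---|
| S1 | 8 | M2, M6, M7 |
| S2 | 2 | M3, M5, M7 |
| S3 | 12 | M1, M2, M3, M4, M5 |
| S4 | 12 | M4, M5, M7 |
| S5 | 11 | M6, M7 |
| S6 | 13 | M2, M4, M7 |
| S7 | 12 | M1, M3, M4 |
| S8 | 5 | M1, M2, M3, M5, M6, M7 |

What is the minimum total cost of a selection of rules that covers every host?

S4, S8 together cover every host (S4 ∪ S8 = {M1, M2, M3, M4, M5, M6, M7}); total cost 12 + 5 = 17.
The greedy pick S2, S8, S3 costs 19; no covering selection beats 17.

17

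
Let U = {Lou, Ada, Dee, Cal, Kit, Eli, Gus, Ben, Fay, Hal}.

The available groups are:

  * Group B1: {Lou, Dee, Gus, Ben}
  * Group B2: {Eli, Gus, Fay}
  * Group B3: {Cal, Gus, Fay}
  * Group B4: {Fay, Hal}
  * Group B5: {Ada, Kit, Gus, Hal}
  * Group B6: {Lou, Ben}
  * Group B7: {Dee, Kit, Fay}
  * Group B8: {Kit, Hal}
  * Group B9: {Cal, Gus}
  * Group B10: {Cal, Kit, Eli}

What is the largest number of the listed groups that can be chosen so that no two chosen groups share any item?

B4, B6, B10 are pairwise disjoint (B4={Fay,Hal}; B6={Lou,Ben}; B10={Cal,Kit,Eli}).
Every remaining group overlaps one of these, and no 4 of the listed groups are pairwise disjoint, so 3 is the maximum.

3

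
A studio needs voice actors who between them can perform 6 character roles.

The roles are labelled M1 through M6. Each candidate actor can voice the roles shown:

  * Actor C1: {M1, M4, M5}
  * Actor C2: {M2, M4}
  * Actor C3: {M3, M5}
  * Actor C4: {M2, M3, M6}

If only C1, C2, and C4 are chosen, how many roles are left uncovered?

Union of C1, C2, C4 = {M1, M2, M3, M4, M5, M6} — that's every role, so 0 are uncovered.

0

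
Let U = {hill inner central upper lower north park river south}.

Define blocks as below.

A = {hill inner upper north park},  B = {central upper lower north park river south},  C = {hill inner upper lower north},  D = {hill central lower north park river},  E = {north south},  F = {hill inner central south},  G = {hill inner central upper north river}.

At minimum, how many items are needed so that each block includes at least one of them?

Take H = {north, south}. Each listed block contains at least one of these, so H is a hitting set of size 2.
No single item lies in every block, so at least 2 are needed and 2 is optimal.

2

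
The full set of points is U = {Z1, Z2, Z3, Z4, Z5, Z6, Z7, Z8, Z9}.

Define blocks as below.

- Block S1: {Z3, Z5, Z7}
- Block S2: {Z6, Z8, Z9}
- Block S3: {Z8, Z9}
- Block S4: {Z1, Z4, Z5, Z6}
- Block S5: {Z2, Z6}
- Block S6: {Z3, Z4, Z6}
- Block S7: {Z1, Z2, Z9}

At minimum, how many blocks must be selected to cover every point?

4

Take {S1, S2, S4, S5}. Their union is {Z1, Z2, Z3, Z4, Z5, Z6, Z7, Z8, Z9}, which is all 9 points.
No 3 of the 7 blocks cover everything (all 35 combinations miss at least one point), so 4 is optimal.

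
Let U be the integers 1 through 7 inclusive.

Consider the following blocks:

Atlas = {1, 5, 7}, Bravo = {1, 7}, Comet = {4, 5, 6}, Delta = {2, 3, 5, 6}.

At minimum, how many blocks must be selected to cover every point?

3

Bravo, Comet, and Delta cover everything between them: the union {1, 2, 3, 4, 5, 6, 7} is all of U.
Only Delta contains 2, so Delta is forced; the remaining 3 points need at least 2 more blocks (each remaining block adds at most 2) — so at least 3 blocks are needed, and 3 is optimal.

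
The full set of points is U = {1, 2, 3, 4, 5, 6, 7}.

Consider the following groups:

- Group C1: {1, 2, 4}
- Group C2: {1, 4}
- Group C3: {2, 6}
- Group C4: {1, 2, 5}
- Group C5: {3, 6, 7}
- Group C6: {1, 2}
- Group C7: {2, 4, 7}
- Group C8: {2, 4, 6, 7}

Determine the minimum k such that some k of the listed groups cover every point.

3

Take {C4, C5, C7}. Their union is {1, 2, 3, 4, 5, 6, 7}, which is all 7 points.
Only C5 contains 3, so C5 is forced; the remaining 4 points need at least 2 more groups (each remaining group adds at most 3) — so at least 3 groups are needed, and 3 is optimal.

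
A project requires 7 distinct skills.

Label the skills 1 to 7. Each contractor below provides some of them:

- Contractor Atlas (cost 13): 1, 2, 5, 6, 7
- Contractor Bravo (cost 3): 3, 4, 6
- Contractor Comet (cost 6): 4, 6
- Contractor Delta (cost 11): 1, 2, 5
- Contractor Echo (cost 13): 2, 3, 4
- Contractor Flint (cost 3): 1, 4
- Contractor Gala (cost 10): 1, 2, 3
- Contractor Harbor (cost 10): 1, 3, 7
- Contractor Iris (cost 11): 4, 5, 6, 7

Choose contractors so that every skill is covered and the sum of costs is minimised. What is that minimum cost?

16

Atlas, Bravo together cover every skill (Atlas ∪ Bravo = {1, 2, 3, 4, 5, 6, 7}); total cost 13 + 3 = 16.
The greedy pick Bravo, Flint, Atlas costs 19; no covering selection beats 16.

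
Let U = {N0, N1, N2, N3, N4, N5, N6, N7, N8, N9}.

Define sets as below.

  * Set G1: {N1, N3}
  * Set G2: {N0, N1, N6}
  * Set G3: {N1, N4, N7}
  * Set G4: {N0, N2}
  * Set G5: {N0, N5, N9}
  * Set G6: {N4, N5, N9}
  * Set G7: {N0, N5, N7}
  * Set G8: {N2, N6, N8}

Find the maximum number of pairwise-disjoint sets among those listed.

3

G1, G7, G8 are pairwise disjoint (G1={N1,N3}; G7={N0,N5,N7}; G8={N2,N6,N8}).
Every remaining set overlaps one of these, and no 4 of the listed sets are pairwise disjoint, so 3 is the maximum.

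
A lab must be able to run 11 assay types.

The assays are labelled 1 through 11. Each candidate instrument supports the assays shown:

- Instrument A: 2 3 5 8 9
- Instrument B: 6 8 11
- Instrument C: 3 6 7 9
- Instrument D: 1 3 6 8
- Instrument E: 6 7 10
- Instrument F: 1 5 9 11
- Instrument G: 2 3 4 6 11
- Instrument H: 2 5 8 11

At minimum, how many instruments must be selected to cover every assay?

4

Take {A, D, E, G}. Their union is {1, 2, 3, 4, 5, 6, 7, 8, 9, 10, 11}, which is all 11 assays.
No 3 of the 8 instruments cover everything (all 56 combinations miss at least one assay), so 4 is optimal.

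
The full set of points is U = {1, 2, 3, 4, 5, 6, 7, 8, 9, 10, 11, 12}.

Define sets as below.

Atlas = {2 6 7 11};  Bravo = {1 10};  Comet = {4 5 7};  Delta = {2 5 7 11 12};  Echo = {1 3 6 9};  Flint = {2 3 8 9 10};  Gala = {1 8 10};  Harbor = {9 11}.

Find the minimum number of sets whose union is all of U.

Comet, Delta, Echo, and Flint cover everything between them: the union {1, 2, 3, 4, 5, 6, 7, 8, 9, 10, 11, 12} is all of U.
No 3 of the 8 sets cover everything (all 56 combinations miss at least one point), so 4 is optimal.

4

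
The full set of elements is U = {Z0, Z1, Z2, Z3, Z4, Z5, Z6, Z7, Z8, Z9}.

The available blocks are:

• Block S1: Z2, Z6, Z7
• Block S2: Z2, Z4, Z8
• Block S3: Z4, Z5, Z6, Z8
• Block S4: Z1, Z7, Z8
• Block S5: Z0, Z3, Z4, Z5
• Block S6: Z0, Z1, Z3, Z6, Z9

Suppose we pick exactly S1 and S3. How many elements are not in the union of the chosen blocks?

4

Union of S1, S3 = {Z2, Z4, Z5, Z6, Z7, Z8}.
Not covered: Z0, Z1, Z3, Z9 — 4 elements.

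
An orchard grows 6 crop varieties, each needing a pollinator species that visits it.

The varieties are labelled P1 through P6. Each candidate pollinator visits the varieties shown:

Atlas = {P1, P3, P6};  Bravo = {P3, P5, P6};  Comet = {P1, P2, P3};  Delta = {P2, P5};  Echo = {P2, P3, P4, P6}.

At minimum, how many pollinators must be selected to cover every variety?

Bravo and Comet and Echo together: Bravo ∪ Comet ∪ Echo = {P1, P2, P3, P4, P5, P6} — every variety is covered.
Only Echo contains P4, so Echo is forced; the remaining 2 varieties need at least 2 more pollinators (each remaining pollinator adds at most 1) — so at least 3 pollinators are needed, and 3 is optimal.

3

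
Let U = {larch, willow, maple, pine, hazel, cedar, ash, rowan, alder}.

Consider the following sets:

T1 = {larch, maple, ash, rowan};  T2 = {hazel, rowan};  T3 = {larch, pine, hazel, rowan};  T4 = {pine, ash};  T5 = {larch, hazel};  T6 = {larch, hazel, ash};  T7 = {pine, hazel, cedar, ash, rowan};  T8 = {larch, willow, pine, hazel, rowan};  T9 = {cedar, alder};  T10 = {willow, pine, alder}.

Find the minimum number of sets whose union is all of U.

T1 and T8 and T9 together: T1 ∪ T8 ∪ T9 = {larch, willow, maple, pine, hazel, cedar, ash, rowan, alder} — every element is covered.
Only T1 contains maple, so T1 is forced; the remaining 5 elements need at least 2 more sets (each remaining set adds at most 3) — so at least 3 sets are needed, and 3 is optimal.

3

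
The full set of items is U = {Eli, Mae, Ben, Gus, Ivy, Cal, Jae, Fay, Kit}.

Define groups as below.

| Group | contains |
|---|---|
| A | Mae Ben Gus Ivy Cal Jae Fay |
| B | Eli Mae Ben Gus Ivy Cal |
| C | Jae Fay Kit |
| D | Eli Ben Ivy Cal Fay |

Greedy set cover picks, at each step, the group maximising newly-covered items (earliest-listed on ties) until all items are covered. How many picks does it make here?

Greedy: pick A (covers 7 new) → pick B (covers 1 new) → pick C (covers 1 new). Total picks: 3.
(The true minimum cover uses only 2 groups, so greedy is not optimal here.)

3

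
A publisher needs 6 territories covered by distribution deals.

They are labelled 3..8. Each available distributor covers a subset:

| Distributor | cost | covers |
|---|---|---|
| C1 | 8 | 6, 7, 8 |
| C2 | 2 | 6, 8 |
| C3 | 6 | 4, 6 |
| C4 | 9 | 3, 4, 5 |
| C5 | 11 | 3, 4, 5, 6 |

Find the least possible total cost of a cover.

17

C1, C4 together cover every territory (C1 ∪ C4 = {3, 4, 5, 6, 7, 8}); total cost 8 + 9 = 17.
The greedy pick C2, C4, C1 costs 19; no covering selection beats 17.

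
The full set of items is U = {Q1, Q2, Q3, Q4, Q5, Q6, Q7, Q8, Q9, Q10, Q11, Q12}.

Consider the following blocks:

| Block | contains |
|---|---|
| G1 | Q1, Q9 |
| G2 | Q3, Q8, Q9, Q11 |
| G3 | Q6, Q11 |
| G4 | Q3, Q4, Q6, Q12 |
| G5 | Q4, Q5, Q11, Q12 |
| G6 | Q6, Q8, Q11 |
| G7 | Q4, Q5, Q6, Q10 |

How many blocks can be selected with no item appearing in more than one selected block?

G1, G4 are pairwise disjoint (G1={Q1,Q9}; G4={Q3,Q4,Q6,Q12}).
Every remaining block overlaps one of these, and no 3 of the listed blocks are pairwise disjoint, so 2 is the maximum.

2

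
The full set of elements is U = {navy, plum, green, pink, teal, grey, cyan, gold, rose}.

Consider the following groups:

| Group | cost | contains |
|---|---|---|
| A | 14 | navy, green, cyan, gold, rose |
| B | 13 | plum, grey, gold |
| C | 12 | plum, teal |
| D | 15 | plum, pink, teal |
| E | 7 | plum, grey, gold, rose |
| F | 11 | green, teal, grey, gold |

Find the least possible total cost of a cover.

36

A, D, E together cover every element (A ∪ D ∪ E = {navy, plum, green, pink, teal, grey, cyan, gold, rose}); total cost 14 + 15 + 7 = 36.
No covering selection has total cost below 36.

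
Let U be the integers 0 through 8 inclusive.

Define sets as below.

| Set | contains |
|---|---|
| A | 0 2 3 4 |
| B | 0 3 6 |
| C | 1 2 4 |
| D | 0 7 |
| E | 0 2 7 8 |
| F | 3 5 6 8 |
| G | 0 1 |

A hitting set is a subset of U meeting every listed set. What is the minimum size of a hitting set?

3

Take H = {0, 2, 5}. Each listed set contains at least one of these, so H is a hitting set of size 3.
The sets C, D, F are pairwise disjoint, so any hitting set needs a separate item for each — at least 3. Hence 3 is optimal.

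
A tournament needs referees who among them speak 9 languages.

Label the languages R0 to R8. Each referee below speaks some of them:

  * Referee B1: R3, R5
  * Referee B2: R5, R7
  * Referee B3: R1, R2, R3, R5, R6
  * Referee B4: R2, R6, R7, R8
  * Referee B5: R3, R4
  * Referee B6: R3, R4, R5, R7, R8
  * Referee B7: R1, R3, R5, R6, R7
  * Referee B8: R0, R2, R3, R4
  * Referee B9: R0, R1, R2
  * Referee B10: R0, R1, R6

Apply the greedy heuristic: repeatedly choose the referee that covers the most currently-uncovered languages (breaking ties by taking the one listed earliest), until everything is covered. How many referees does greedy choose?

Greedy: pick B3 (covers 5 new) → pick B6 (covers 3 new) → pick B8 (covers 1 new). Total picks: 3.

3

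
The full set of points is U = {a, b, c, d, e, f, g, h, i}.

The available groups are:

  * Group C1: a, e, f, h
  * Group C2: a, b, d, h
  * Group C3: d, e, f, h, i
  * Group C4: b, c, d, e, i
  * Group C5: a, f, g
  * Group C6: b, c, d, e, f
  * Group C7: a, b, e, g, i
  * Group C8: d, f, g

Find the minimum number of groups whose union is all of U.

C1, C4, and C8 cover everything between them: the union {a, b, c, d, e, f, g, h, i} is all of U.
No 2 of the 8 groups cover everything (all 28 combinations miss at least one point), so 3 is optimal.

3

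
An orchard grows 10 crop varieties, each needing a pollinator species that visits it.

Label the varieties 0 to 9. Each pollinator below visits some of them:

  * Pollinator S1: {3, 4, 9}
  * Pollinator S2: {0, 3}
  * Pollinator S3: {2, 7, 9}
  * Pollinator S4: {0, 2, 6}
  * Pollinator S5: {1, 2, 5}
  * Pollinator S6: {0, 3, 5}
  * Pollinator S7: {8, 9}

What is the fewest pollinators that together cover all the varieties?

5

Take {S1, S3, S4, S5, S7}. Their union is {0, 1, 2, 3, 4, 5, 6, 7, 8, 9}, which is all 10 varieties.
No 4 of the 7 pollinators cover everything (all 35 combinations miss at least one variety), so 5 is optimal.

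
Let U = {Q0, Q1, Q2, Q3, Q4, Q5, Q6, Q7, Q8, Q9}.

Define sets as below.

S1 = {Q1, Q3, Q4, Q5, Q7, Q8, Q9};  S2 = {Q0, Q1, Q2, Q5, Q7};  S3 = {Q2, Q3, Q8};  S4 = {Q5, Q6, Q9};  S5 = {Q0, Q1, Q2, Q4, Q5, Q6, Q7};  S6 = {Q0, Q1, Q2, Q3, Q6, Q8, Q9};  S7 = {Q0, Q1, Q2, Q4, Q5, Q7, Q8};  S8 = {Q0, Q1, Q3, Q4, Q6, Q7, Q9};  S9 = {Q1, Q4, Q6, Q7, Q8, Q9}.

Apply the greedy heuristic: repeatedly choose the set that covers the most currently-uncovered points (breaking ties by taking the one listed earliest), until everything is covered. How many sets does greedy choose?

Greedy: pick S1 (covers 7 new) → pick S5 (covers 3 new). Total picks: 2.

2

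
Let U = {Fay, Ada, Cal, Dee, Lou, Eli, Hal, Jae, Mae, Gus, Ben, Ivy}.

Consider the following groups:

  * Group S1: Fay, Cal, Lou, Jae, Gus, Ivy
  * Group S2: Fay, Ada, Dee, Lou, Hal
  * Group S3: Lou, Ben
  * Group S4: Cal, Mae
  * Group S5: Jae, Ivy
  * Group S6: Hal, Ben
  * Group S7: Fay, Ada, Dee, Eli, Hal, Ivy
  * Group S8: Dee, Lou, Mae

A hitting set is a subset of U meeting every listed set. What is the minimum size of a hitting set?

The 4 elements {Ada, Mae, Ben, Ivy} hit every group.
No choice of 3 elements meets every group, so 4 is the minimum.

4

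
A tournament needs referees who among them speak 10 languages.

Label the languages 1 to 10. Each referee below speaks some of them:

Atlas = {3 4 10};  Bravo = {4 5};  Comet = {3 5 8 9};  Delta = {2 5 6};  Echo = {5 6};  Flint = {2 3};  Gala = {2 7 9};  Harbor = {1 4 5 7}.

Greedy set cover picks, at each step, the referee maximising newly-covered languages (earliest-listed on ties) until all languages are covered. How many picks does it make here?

Greedy: pick Comet (covers 4 new) → pick Harbor (covers 3 new) → pick Delta (covers 2 new) → pick Atlas (covers 1 new). Total picks: 4.

4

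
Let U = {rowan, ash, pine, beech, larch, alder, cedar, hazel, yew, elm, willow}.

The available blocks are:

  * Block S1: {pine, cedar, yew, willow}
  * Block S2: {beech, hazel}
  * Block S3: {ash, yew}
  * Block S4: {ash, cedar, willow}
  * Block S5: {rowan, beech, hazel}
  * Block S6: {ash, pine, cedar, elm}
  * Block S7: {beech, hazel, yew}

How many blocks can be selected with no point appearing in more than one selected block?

S3, S5 are pairwise disjoint (S3={ash,yew}; S5={rowan,beech,hazel}).
Every remaining block overlaps one of these, and no 3 of the listed blocks are pairwise disjoint, so 2 is the maximum.

2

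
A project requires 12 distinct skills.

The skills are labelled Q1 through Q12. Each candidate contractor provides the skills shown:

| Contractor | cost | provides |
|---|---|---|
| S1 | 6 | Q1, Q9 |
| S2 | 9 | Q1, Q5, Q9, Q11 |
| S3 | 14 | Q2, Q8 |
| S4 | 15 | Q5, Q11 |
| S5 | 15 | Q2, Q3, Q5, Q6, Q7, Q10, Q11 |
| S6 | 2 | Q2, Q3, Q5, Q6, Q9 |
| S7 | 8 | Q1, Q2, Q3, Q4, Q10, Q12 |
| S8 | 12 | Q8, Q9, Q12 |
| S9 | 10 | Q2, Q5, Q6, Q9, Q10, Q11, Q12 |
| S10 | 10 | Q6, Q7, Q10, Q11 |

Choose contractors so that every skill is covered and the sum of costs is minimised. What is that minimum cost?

32

S6, S7, S8, S10 together cover every skill (S6 ∪ S7 ∪ S8 ∪ S10 = {Q1, Q2, Q3, Q4, Q5, Q6, Q7, Q8, Q9, Q10, Q11, Q12}); total cost 2 + 8 + 12 + 10 = 32.
No covering selection has total cost below 32.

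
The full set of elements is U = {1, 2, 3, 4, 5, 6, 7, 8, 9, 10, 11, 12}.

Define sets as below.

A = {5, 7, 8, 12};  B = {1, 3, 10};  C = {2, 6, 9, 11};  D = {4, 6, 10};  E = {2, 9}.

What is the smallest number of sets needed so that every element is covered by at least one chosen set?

4

A, B, C, and D cover everything between them: the union {1, 2, 3, 4, 5, 6, 7, 8, 9, 10, 11, 12} is all of U.
Only B contains 1, so B is forced; the remaining 9 elements need at least 3 more sets (each remaining set adds at most 4) — so at least 4 sets are needed, and 4 is optimal.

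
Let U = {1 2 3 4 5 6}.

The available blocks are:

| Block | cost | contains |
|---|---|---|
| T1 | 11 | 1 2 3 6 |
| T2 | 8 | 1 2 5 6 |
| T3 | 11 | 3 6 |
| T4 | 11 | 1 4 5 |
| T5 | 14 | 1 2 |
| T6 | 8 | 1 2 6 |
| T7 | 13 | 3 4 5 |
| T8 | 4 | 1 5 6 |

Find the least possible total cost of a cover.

21

T2, T7 together cover every point (T2 ∪ T7 = {1, 2, 3, 4, 5, 6}); total cost 8 + 13 = 21.
The greedy pick T8, T1, T4 costs 26; no covering selection beats 21.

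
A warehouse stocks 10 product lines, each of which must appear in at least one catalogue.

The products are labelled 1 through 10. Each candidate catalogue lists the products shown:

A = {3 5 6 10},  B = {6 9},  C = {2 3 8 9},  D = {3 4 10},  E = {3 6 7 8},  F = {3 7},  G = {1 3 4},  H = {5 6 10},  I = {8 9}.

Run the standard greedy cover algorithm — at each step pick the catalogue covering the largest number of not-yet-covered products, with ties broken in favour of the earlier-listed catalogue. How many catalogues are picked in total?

Greedy: pick A (covers 4 new) → pick C (covers 3 new) → pick G (covers 2 new) → pick E (covers 1 new). Total picks: 4.

4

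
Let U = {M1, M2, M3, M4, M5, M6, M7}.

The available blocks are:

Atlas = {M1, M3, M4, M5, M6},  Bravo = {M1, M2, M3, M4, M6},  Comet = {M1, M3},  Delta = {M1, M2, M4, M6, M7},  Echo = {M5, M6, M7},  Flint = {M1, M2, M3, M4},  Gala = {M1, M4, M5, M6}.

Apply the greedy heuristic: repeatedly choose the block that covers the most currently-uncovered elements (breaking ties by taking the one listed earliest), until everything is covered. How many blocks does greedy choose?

2

Greedy: pick Atlas (covers 5 new) → pick Delta (covers 2 new). Total picks: 2.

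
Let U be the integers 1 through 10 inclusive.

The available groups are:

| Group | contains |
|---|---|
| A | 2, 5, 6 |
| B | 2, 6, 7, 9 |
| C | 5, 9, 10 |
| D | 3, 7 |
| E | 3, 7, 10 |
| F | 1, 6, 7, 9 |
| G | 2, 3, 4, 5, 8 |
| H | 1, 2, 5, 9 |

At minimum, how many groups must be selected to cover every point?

3

Take {E, F, G}. Their union is {1, 2, 3, 4, 5, 6, 7, 8, 9, 10}, which is all 10 points.
Only G contains 4, so G is forced; the remaining 5 points need at least 2 more groups (each remaining group adds at most 4) — so at least 3 groups are needed, and 3 is optimal.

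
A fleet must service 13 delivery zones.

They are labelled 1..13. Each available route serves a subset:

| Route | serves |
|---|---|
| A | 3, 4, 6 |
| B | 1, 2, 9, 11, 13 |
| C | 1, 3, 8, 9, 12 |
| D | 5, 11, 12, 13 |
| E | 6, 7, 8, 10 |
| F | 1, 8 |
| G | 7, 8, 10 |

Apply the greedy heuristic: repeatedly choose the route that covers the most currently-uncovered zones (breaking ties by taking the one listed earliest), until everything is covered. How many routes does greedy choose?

Greedy: pick B (covers 5 new) → pick E (covers 4 new) → pick A (covers 2 new) → pick D (covers 2 new). Total picks: 4.

4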